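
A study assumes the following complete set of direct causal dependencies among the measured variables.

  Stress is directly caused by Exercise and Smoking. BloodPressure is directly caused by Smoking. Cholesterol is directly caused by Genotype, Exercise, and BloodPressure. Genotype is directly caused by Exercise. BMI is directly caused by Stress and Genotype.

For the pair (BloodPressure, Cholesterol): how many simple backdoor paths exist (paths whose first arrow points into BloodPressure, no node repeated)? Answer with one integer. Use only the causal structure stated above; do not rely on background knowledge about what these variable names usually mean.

4

A backdoor path from BloodPressure to Cholesterol is any simple undirected path whose first edge points into BloodPressure (i.e. leaves BloodPressure via a parent).
Parents of BloodPressure: {Smoking}.
Enumerating:
  P1: BloodPressure <- Smoking -> Stress <- Exercise -> Genotype -> Cholesterol
  P2: BloodPressure <- Smoking -> Stress <- Exercise -> Cholesterol
  P3: BloodPressure <- Smoking -> Stress -> BMI <- Genotype <- Exercise -> Cholesterol
  P4: BloodPressure <- Smoking -> Stress -> BMI <- Genotype -> Cholesterol
That exhausts the simple backdoor paths. Count: 4.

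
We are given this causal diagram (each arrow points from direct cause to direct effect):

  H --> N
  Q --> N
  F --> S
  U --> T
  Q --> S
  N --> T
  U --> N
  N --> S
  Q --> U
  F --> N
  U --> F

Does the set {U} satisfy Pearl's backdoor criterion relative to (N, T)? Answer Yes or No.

Backdoor paths from N to T (paths whose first edge points into N):
  P1: N <- Q -> U -> T
  P2: N <- Q -> S <- F <- U -> T
  P3: N <- U -> T
  P4: N <- F <- U -> T
  P5: N <- F -> S <- Q -> U -> T
Condition 1 (no descendant of N in the set): holds — descendants of N are {S, T}; none are in {U}.
Condition 2 (every backdoor path blocked by {U}):
  P1: blocked at chain node U ∈ conditioning set.
  P2: blocked at collider S (neither it nor any descendant is in the conditioning set).
  P3: blocked at fork node U ∈ conditioning set.
  P4: blocked at fork node U ∈ conditioning set.
  P5: blocked at collider S (neither it nor any descendant is in the conditioning set).
{U} satisfies the backdoor criterion.

Yes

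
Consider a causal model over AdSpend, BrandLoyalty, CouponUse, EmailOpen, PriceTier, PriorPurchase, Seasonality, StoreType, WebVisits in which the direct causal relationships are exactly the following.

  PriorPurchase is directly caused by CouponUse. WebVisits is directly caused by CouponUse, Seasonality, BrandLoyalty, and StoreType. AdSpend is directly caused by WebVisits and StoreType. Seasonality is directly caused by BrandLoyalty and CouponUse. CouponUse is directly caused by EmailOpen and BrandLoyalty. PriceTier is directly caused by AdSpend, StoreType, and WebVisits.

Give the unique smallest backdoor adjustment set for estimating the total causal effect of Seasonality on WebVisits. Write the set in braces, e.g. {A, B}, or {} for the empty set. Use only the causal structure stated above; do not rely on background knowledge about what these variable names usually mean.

Variables eligible for adjustment (non-descendants of Seasonality, excluding Seasonality and WebVisits): {BrandLoyalty, CouponUse, EmailOpen, PriorPurchase, StoreType}.
Backdoor paths from Seasonality to WebVisits:
  P1: Seasonality <- BrandLoyalty -> CouponUse -> WebVisits
  P2: Seasonality <- BrandLoyalty -> WebVisits
  P3: Seasonality <- CouponUse <- BrandLoyalty -> WebVisits
  P4: Seasonality <- CouponUse -> WebVisits
The empty set is not sufficient: P1 (Seasonality <- BrandLoyalty -> CouponUse -> WebVisits) has no collider blocking it and no conditioned non-collider, so it is open.
Try {BrandLoyalty, CouponUse}:
  P1: blocked at fork node BrandLoyalty ∈ conditioning set.
  P2: blocked at fork node BrandLoyalty ∈ conditioning set.
  P3: blocked at chain node CouponUse ∈ conditioning set.
  P4: blocked at fork node CouponUse ∈ conditioning set.
{BrandLoyalty, CouponUse} contains no descendant of Seasonality and blocks every backdoor path.
Every element of {BrandLoyalty, CouponUse} is needed (dropping BrandLoyalty leaves P2 open; dropping CouponUse leaves P4 open), so no proper subset is valid.
Among all size-2 subsets of the eligible variables, only {BrandLoyalty, CouponUse} blocks every backdoor path, so it is the unique smallest valid adjustment set.

{BrandLoyalty, CouponUse}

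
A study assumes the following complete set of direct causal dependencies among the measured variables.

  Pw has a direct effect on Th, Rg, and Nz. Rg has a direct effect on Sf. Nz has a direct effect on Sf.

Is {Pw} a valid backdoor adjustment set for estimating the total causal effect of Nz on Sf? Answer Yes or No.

Backdoor paths from Nz to Sf (paths whose first edge points into Nz):
  P1: Nz <- Pw -> Rg -> Sf
Condition 1 (no descendant of Nz in the set): holds — descendants of Nz are {Sf}; none are in {Pw}.
Condition 2 (every backdoor path blocked by {Pw}):
  P1: blocked at fork node Pw ∈ conditioning set.
{Pw} satisfies the backdoor criterion.

Yes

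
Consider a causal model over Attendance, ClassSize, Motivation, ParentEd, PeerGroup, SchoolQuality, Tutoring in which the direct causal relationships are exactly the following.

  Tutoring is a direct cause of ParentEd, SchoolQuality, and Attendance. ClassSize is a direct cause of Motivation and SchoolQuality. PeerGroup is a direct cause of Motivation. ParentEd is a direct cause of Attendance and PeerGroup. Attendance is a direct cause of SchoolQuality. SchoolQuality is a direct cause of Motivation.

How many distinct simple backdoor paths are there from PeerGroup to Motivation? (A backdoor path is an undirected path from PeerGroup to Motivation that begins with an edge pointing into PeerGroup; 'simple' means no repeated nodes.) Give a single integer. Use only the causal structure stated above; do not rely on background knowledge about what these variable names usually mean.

A backdoor path from PeerGroup to Motivation is any simple undirected path whose first edge points into PeerGroup (i.e. leaves PeerGroup via a parent).
Parents of PeerGroup: {ParentEd}.
Enumerating:
  P1: PeerGroup <- ParentEd <- Tutoring -> Attendance -> SchoolQuality <- ClassSize -> Motivation
  P2: PeerGroup <- ParentEd <- Tutoring -> Attendance -> SchoolQuality -> Motivation
  P3: PeerGroup <- ParentEd <- Tutoring -> SchoolQuality <- ClassSize -> Motivation
  P4: PeerGroup <- ParentEd <- Tutoring -> SchoolQuality -> Motivation
  P5: PeerGroup <- ParentEd -> Attendance <- Tutoring -> SchoolQuality <- ClassSize -> Motivation
  P6: PeerGroup <- ParentEd -> Attendance <- Tutoring -> SchoolQuality -> Motivation
  P7: PeerGroup <- ParentEd -> Attendance -> SchoolQuality <- ClassSize -> Motivation
  P8: PeerGroup <- ParentEd -> Attendance -> SchoolQuality -> Motivation
That exhausts the simple backdoor paths. Count: 8.

8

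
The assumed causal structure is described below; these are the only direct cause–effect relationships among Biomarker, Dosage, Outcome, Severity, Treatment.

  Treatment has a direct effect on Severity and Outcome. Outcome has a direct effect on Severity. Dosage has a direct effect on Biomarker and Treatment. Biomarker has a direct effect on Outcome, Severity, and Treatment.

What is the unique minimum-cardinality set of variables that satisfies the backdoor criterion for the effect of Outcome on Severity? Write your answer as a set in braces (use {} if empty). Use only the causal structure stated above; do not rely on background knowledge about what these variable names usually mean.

Variables eligible for adjustment (non-descendants of Outcome, excluding Outcome and Severity): {Biomarker, Dosage, Treatment}.
Backdoor paths from Outcome to Severity:
  P1: Outcome <- Biomarker <- Dosage -> Treatment -> Severity
  P2: Outcome <- Biomarker -> Treatment -> Severity
  P3: Outcome <- Biomarker -> Severity
  P4: Outcome <- Treatment <- Dosage -> Biomarker -> Severity
  P5: Outcome <- Treatment <- Biomarker -> Severity
  P6: Outcome <- Treatment -> Severity
The empty set is not sufficient: P1 (Outcome <- Biomarker <- Dosage -> Treatment -> Severity) has no collider blocking it and no conditioned non-collider, so it is open.
Try {Biomarker, Treatment}:
  P1: blocked at chain node Biomarker ∈ conditioning set.
  P2: blocked at fork node Biomarker ∈ conditioning set.
  P3: blocked at fork node Biomarker ∈ conditioning set.
  P4: blocked at chain node Treatment ∈ conditioning set.
  P5: blocked at chain node Treatment ∈ conditioning set.
  P6: blocked at fork node Treatment ∈ conditioning set.
{Biomarker, Treatment} contains no descendant of Outcome and blocks every backdoor path.
Every element of {Biomarker, Treatment} is needed (dropping Biomarker leaves P3 open; dropping Treatment leaves P6 open), so no proper subset is valid.
Among all size-2 subsets of the eligible variables, only {Biomarker, Treatment} blocks every backdoor path, so it is the unique smallest valid adjustment set.

{Biomarker, Treatment}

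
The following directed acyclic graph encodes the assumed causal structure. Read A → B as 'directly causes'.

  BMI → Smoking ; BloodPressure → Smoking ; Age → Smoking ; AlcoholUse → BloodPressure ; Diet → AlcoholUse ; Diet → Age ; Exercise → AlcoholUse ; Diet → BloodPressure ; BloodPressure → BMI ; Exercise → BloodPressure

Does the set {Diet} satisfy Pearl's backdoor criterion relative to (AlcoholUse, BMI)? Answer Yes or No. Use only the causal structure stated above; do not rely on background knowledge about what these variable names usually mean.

No

Backdoor paths from AlcoholUse to BMI (paths whose first edge points into AlcoholUse):
  P1: AlcoholUse <- Exercise -> BloodPressure <- Diet -> Age -> Smoking <- BMI
  P2: AlcoholUse <- Exercise -> BloodPressure -> BMI
  P3: AlcoholUse <- Exercise -> BloodPressure -> Smoking <- BMI
  P4: AlcoholUse <- Diet -> BloodPressure -> BMI
  P5: AlcoholUse <- Diet -> BloodPressure -> Smoking <- BMI
  P6: AlcoholUse <- Diet -> Age -> Smoking <- BloodPressure -> BMI
  P7: AlcoholUse <- Diet -> Age -> Smoking <- BMI
Condition 1 (no descendant of AlcoholUse in the set): holds — descendants of AlcoholUse are {BMI, BloodPressure, Smoking}; none are in {Diet}.
Condition 2 (every backdoor path blocked by {Diet}):
  P1: blocked at collider BloodPressure (neither it nor any descendant is in the conditioning set).
  P2: open — no interior node is in the conditioning set.
  P3: blocked at collider Smoking (neither it nor any descendant is in the conditioning set).
  P4: blocked at fork node Diet ∈ conditioning set.
  P5: blocked at fork node Diet ∈ conditioning set.
  P6: blocked at fork node Diet ∈ conditioning set.
  P7: blocked at fork node Diet ∈ conditioning set.
{Diet} does not satisfy the backdoor criterion.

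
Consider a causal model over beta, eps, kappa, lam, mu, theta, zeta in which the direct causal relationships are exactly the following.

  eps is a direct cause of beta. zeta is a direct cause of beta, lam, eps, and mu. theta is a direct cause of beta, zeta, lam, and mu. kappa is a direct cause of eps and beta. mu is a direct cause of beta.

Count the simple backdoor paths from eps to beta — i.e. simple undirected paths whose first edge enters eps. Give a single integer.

8

A backdoor path from eps to beta is any simple undirected path whose first edge points into eps (i.e. leaves eps via a parent).
Parents of eps: {kappa, zeta}.
Enumerating:
  P1: eps <- zeta <- theta -> mu -> beta
  P2: eps <- zeta <- theta -> beta
  P3: eps <- zeta -> mu <- theta -> beta
  P4: eps <- zeta -> mu -> beta
  P5: eps <- zeta -> beta
  P6: eps <- zeta -> lam <- theta -> mu -> beta
  P7: eps <- zeta -> lam <- theta -> beta
  P8: eps <- kappa -> beta
That exhausts the simple backdoor paths. Count: 8.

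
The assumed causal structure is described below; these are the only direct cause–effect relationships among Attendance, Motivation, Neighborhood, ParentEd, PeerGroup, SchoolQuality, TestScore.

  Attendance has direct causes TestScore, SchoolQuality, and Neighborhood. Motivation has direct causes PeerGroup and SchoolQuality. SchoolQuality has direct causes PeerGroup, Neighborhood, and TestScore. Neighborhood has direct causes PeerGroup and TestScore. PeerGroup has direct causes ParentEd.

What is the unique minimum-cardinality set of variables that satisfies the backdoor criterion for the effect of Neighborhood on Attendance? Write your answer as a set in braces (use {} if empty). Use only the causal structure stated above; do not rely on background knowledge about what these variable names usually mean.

Variables eligible for adjustment (non-descendants of Neighborhood, excluding Neighborhood and Attendance): {ParentEd, PeerGroup, TestScore}.
Backdoor paths from Neighborhood to Attendance:
  P1: Neighborhood <- PeerGroup -> SchoolQuality <- TestScore -> Attendance
  P2: Neighborhood <- PeerGroup -> SchoolQuality -> Attendance
  P3: Neighborhood <- PeerGroup -> Motivation <- SchoolQuality <- TestScore -> Attendance
  P4: Neighborhood <- PeerGroup -> Motivation <- SchoolQuality -> Attendance
  P5: Neighborhood <- TestScore -> SchoolQuality -> Attendance
  P6: Neighborhood <- TestScore -> Attendance
The empty set is not sufficient: P2 (Neighborhood <- PeerGroup -> SchoolQuality -> Attendance) has no collider blocking it and no conditioned non-collider, so it is open.
Try {PeerGroup, TestScore}:
  P1: blocked at fork node PeerGroup ∈ conditioning set.
  P2: blocked at fork node PeerGroup ∈ conditioning set.
  P3: blocked at fork node PeerGroup ∈ conditioning set.
  P4: blocked at fork node PeerGroup ∈ conditioning set.
  P5: blocked at fork node TestScore ∈ conditioning set.
  P6: blocked at fork node TestScore ∈ conditioning set.
{PeerGroup, TestScore} contains no descendant of Neighborhood and blocks every backdoor path.
Every element of {PeerGroup, TestScore} is needed (dropping PeerGroup leaves P2 open; dropping TestScore leaves P5 open), so no proper subset is valid.
Among all size-2 subsets of the eligible variables, only {PeerGroup, TestScore} blocks every backdoor path, so it is the unique smallest valid adjustment set.

{PeerGroup, TestScore}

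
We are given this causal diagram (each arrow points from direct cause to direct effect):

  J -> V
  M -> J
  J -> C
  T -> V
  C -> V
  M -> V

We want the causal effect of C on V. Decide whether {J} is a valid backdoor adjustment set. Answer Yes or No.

Yes

Backdoor paths from C to V (paths whose first edge points into C):
  P1: C <- J <- M -> V
  P2: C <- J -> V
Condition 1 (no descendant of C in the set): holds — descendants of C are {V}; none are in {J}.
Condition 2 (every backdoor path blocked by {J}):
  P1: blocked at chain node J ∈ conditioning set.
  P2: blocked at fork node J ∈ conditioning set.
{J} satisfies the backdoor criterion.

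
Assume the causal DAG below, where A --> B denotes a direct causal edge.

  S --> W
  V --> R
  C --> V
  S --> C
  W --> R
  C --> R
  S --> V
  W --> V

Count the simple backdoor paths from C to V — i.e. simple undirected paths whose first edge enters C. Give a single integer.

A backdoor path from C to V is any simple undirected path whose first edge points into C (i.e. leaves C via a parent).
Parents of C: {S}.
Enumerating:
  P1: C <- S -> W -> V
  P2: C <- S -> W -> R <- V
  P3: C <- S -> V
That exhausts the simple backdoor paths. Count: 3.

3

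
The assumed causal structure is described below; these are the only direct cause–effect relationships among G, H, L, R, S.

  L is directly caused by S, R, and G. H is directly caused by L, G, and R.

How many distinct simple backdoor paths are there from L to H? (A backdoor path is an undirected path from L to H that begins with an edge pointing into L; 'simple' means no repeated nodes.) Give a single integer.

A backdoor path from L to H is any simple undirected path whose first edge points into L (i.e. leaves L via a parent).
Parents of L: {G, R, S}.
Enumerating:
  P1: L <- R -> H
  P2: L <- G -> H
That exhausts the simple backdoor paths. Count: 2.

2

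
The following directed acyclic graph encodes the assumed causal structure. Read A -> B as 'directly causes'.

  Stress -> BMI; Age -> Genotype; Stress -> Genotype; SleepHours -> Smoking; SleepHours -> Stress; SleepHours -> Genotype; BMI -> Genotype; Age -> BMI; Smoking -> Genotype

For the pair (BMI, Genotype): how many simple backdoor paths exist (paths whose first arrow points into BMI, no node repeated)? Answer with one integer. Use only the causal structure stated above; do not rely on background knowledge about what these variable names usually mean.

4

A backdoor path from BMI to Genotype is any simple undirected path whose first edge points into BMI (i.e. leaves BMI via a parent).
Parents of BMI: {Age, Stress}.
Enumerating:
  P1: BMI <- Stress <- SleepHours -> Smoking -> Genotype
  P2: BMI <- Stress <- SleepHours -> Genotype
  P3: BMI <- Stress -> Genotype
  P4: BMI <- Age -> Genotype
That exhausts the simple backdoor paths. Count: 4.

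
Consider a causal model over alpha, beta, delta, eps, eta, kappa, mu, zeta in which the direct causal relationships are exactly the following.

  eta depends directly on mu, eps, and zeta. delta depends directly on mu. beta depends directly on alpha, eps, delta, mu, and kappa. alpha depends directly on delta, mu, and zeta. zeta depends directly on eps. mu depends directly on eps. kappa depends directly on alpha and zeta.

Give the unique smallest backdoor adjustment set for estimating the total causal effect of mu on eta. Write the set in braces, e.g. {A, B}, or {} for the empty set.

Variables eligible for adjustment (non-descendants of mu, excluding mu and eta): {eps, zeta}.
Backdoor paths from mu to eta:
  P1: mu <- eps -> zeta -> eta
  P2: mu <- eps -> eta
  P3: mu <- eps -> beta <- delta -> alpha <- zeta -> eta
  P4: mu <- eps -> beta <- delta -> alpha -> kappa <- zeta -> eta
  P5: mu <- eps -> beta <- alpha <- zeta -> eta
  P6: mu <- eps -> beta <- alpha -> kappa <- zeta -> eta
  P7: mu <- eps -> beta <- kappa <- zeta -> eta
  P8: mu <- eps -> beta <- kappa <- alpha <- zeta -> eta
The empty set is not sufficient: P1 (mu <- eps -> zeta -> eta) has no collider blocking it and no conditioned non-collider, so it is open.
Try {eps}:
  P1: blocked at fork node eps ∈ conditioning set.
  P2: blocked at fork node eps ∈ conditioning set.
  P3: blocked at fork node eps ∈ conditioning set.
  P4: blocked at fork node eps ∈ conditioning set.
  P5: blocked at fork node eps ∈ conditioning set.
  P6: blocked at fork node eps ∈ conditioning set.
  P7: blocked at fork node eps ∈ conditioning set.
  P8: blocked at fork node eps ∈ conditioning set.
{eps} contains no descendant of mu and blocks every backdoor path.
No other singleton works — e.g. {zeta} leaves P2 open — so {eps} is the unique smallest valid adjustment set.

{eps}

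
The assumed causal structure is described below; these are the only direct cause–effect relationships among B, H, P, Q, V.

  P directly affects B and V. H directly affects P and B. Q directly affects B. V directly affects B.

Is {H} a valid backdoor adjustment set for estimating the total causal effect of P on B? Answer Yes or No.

Yes

Backdoor paths from P to B (paths whose first edge points into P):
  P1: P <- H -> B
Condition 1 (no descendant of P in the set): holds — descendants of P are {B, V}; none are in {H}.
Condition 2 (every backdoor path blocked by {H}):
  P1: blocked at fork node H ∈ conditioning set.
{H} satisfies the backdoor criterion.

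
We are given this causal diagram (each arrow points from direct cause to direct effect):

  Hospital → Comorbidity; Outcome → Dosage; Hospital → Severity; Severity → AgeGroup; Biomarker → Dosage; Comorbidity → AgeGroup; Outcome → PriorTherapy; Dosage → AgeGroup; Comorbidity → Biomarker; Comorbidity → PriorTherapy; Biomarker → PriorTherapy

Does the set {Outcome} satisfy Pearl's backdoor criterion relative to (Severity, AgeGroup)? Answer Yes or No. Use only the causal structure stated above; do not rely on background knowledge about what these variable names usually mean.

No

Backdoor paths from Severity to AgeGroup (paths whose first edge points into Severity):
  P1: Severity <- Hospital -> Comorbidity -> Biomarker -> Dosage -> AgeGroup
  P2: Severity <- Hospital -> Comorbidity -> Biomarker -> PriorTherapy <- Outcome -> Dosage -> AgeGroup
  P3: Severity <- Hospital -> Comorbidity -> PriorTherapy <- Outcome -> Dosage -> AgeGroup
  P4: Severity <- Hospital -> Comorbidity -> PriorTherapy <- Biomarker -> Dosage -> AgeGroup
  P5: Severity <- Hospital -> Comorbidity -> AgeGroup
Condition 1 (no descendant of Severity in the set): holds — descendants of Severity are {AgeGroup}; none are in {Outcome}.
Condition 2 (every backdoor path blocked by {Outcome}):
  P1: open — no interior node is in the conditioning set.
  P2: blocked at collider PriorTherapy (neither it nor any descendant is in the conditioning set).
  P3: blocked at collider PriorTherapy (neither it nor any descendant is in the conditioning set).
  P4: blocked at collider PriorTherapy (neither it nor any descendant is in the conditioning set).
  P5: open — no interior node is in the conditioning set.
{Outcome} does not satisfy the backdoor criterion.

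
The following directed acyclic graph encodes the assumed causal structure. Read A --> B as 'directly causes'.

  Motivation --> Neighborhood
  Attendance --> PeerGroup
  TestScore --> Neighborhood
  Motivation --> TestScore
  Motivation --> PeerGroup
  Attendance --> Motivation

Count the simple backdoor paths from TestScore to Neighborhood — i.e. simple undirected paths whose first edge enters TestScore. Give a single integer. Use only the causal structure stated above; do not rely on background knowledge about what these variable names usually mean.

1

A backdoor path from TestScore to Neighborhood is any simple undirected path whose first edge points into TestScore (i.e. leaves TestScore via a parent).
Parents of TestScore: {Motivation}.
Enumerating:
  P1: TestScore <- Motivation -> Neighborhood
That exhausts the simple backdoor paths. Count: 1.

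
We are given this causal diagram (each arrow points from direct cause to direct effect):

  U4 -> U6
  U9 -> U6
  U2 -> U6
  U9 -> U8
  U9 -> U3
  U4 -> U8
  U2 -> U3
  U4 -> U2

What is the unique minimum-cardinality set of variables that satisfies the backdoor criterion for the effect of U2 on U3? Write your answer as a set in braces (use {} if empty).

Variables eligible for adjustment (non-descendants of U2, excluding U2 and U3): {U4, U8, U9}.
Backdoor paths from U2 to U3:
  P1: U2 <- U4 -> U8 <- U9 -> U3
  P2: U2 <- U4 -> U6 <- U9 -> U3
Each backdoor path contains an unconditioned collider, so every path is already blocked with the empty conditioning set:
  P1: blocked at collider U8 (neither it nor any descendant is in the conditioning set).
  P2: blocked at collider U6 (neither it nor any descendant is in the conditioning set).
The empty set is therefore the unique smallest valid set.

{}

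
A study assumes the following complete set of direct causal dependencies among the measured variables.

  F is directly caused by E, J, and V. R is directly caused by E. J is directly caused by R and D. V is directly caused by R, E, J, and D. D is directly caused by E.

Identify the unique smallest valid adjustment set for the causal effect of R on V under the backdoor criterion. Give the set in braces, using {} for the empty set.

{E}

Variables eligible for adjustment (non-descendants of R, excluding R and V): {D, E}.
Backdoor paths from R to V:
  P1: R <- E -> D -> J -> V
  P2: R <- E -> D -> J -> F <- V
  P3: R <- E -> D -> V
  P4: R <- E -> V
  P5: R <- E -> F <- J <- D -> V
  P6: R <- E -> F <- J -> V
  P7: R <- E -> F <- V
The empty set is not sufficient: P1 (R <- E -> D -> J -> V) has no collider blocking it and no conditioned non-collider, so it is open.
Try {E}:
  P1: blocked at fork node E ∈ conditioning set.
  P2: blocked at fork node E ∈ conditioning set.
  P3: blocked at fork node E ∈ conditioning set.
  P4: blocked at fork node E ∈ conditioning set.
  P5: blocked at fork node E ∈ conditioning set.
  P6: blocked at fork node E ∈ conditioning set.
  P7: blocked at fork node E ∈ conditioning set.
{E} contains no descendant of R and blocks every backdoor path.
No other singleton works — e.g. {D} leaves P4 open — so {E} is the unique smallest valid adjustment set.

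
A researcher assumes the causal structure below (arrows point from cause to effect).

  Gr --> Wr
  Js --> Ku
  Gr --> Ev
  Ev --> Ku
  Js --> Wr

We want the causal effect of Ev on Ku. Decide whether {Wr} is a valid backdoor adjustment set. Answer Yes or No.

Backdoor paths from Ev to Ku (paths whose first edge points into Ev):
  P1: Ev <- Gr -> Wr <- Js -> Ku
Condition 1 (no descendant of Ev in the set): holds — descendants of Ev are {Ku}; none are in {Wr}.
Condition 2 (every backdoor path blocked by {Wr}):
  P1: open — collider(s) Wr are conditioned on (or have a conditioned descendant) and no non-collider on the path is in the set.
{Wr} does not satisfy the backdoor criterion.

No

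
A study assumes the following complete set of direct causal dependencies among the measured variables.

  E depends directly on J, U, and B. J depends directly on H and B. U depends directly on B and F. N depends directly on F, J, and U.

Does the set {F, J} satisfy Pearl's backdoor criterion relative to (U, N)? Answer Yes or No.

Backdoor paths from U to N (paths whose first edge points into U):
  P1: U <- B -> J -> N
  P2: U <- B -> E <- J -> N
  P3: U <- F -> N
Condition 1 (no descendant of U in the set): holds — descendants of U are {E, N}; none are in {F, J}.
Condition 2 (every backdoor path blocked by {F, J}):
  P1: blocked at chain node J ∈ conditioning set.
  P2: blocked at collider E (neither it nor any descendant is in the conditioning set).
  P3: blocked at fork node F ∈ conditioning set.
{F, J} satisfies the backdoor criterion.

Yes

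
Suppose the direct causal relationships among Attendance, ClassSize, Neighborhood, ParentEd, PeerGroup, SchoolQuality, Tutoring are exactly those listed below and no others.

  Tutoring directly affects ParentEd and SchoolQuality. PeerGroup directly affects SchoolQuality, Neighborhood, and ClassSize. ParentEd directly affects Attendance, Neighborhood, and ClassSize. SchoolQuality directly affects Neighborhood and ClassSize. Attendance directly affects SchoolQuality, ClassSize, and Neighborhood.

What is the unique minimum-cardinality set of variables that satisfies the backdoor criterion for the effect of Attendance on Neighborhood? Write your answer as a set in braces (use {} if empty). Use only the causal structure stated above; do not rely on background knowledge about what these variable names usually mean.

{ParentEd}

Variables eligible for adjustment (non-descendants of Attendance, excluding Attendance and Neighborhood): {ParentEd, PeerGroup, Tutoring}.
Backdoor paths from Attendance to Neighborhood:
  P1: Attendance <- ParentEd <- Tutoring -> SchoolQuality <- PeerGroup -> Neighborhood
  P2: Attendance <- ParentEd <- Tutoring -> SchoolQuality -> Neighborhood
  P3: Attendance <- ParentEd <- Tutoring -> SchoolQuality -> ClassSize <- PeerGroup -> Neighborhood
  P4: Attendance <- ParentEd -> Neighborhood
  P5: Attendance <- ParentEd -> ClassSize <- PeerGroup -> SchoolQuality -> Neighborhood
  P6: Attendance <- ParentEd -> ClassSize <- PeerGroup -> Neighborhood
  P7: Attendance <- ParentEd -> ClassSize <- SchoolQuality <- PeerGroup -> Neighborhood
  P8: Attendance <- ParentEd -> ClassSize <- SchoolQuality -> Neighborhood
The empty set is not sufficient: P2 (Attendance <- ParentEd <- Tutoring -> SchoolQuality -> Neighborhood) has no collider blocking it and no conditioned non-collider, so it is open.
Try {ParentEd}:
  P1: blocked at chain node ParentEd ∈ conditioning set.
  P2: blocked at chain node ParentEd ∈ conditioning set.
  P3: blocked at chain node ParentEd ∈ conditioning set.
  P4: blocked at fork node ParentEd ∈ conditioning set.
  P5: blocked at fork node ParentEd ∈ conditioning set.
  P6: blocked at fork node ParentEd ∈ conditioning set.
  P7: blocked at fork node ParentEd ∈ conditioning set.
  P8: blocked at fork node ParentEd ∈ conditioning set.
{ParentEd} contains no descendant of Attendance and blocks every backdoor path.
No other singleton works — e.g. {PeerGroup} leaves P2 open — so {ParentEd} is the unique smallest valid adjustment set.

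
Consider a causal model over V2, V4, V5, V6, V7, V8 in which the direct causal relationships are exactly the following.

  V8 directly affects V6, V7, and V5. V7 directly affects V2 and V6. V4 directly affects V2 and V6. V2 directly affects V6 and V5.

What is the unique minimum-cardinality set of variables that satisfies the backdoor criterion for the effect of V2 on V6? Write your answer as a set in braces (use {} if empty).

{V4, V7}

Variables eligible for adjustment (non-descendants of V2, excluding V2 and V6): {V4, V7, V8}.
Backdoor paths from V2 to V6:
  P1: V2 <- V7 <- V8 -> V6
  P2: V2 <- V7 -> V6
  P3: V2 <- V4 -> V6
The empty set is not sufficient: P1 (V2 <- V7 <- V8 -> V6) has no collider blocking it and no conditioned non-collider, so it is open.
Try {V4, V7}:
  P1: blocked at chain node V7 ∈ conditioning set.
  P2: blocked at fork node V7 ∈ conditioning set.
  P3: blocked at fork node V4 ∈ conditioning set.
{V4, V7} contains no descendant of V2 and blocks every backdoor path.
Every element of {V4, V7} is needed (dropping V4 leaves P3 open; dropping V7 leaves P1 open), so no proper subset is valid.
Among all size-2 subsets of the eligible variables, only {V4, V7} blocks every backdoor path, so it is the unique smallest valid adjustment set.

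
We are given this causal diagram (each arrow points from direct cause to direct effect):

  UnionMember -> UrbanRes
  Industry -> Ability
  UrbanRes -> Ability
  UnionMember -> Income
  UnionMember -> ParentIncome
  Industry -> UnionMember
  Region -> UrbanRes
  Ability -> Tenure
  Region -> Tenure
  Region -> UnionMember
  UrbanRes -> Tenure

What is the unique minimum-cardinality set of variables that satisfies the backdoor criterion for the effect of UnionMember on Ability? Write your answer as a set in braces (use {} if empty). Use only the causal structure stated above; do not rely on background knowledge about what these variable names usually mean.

Variables eligible for adjustment (non-descendants of UnionMember, excluding UnionMember and Ability): {Industry, Region}.
Backdoor paths from UnionMember to Ability:
  P1: UnionMember <- Region -> UrbanRes -> Ability
  P2: UnionMember <- Region -> UrbanRes -> Tenure <- Ability
  P3: UnionMember <- Region -> Tenure <- UrbanRes -> Ability
  P4: UnionMember <- Region -> Tenure <- Ability
  P5: UnionMember <- Industry -> Ability
The empty set is not sufficient: P1 (UnionMember <- Region -> UrbanRes -> Ability) has no collider blocking it and no conditioned non-collider, so it is open.
Try {Industry, Region}:
  P1: blocked at fork node Region ∈ conditioning set.
  P2: blocked at fork node Region ∈ conditioning set.
  P3: blocked at fork node Region ∈ conditioning set.
  P4: blocked at fork node Region ∈ conditioning set.
  P5: blocked at fork node Industry ∈ conditioning set.
{Industry, Region} contains no descendant of UnionMember and blocks every backdoor path.
Every element of {Industry, Region} is needed (dropping Industry leaves P5 open; dropping Region leaves P1 open), so no proper subset is valid.
Among all size-2 subsets of the eligible variables, only {Industry, Region} blocks every backdoor path, so it is the unique smallest valid adjustment set.

{Industry, Region}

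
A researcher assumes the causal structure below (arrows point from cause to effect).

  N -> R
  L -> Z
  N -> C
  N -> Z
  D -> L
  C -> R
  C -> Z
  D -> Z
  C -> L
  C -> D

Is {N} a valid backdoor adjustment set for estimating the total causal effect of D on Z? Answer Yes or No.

No

Backdoor paths from D to Z (paths whose first edge points into D):
  P1: D <- C <- N -> Z
  P2: D <- C -> L -> Z
  P3: D <- C -> Z
  P4: D <- C -> R <- N -> Z
Condition 1 (no descendant of D in the set): holds — descendants of D are {L, Z}; none are in {N}.
Condition 2 (every backdoor path blocked by {N}):
  P1: blocked at fork node N ∈ conditioning set.
  P2: open — no interior node is in the conditioning set.
  P3: open — no interior node is in the conditioning set.
  P4: blocked at collider R (neither it nor any descendant is in the conditioning set).
{N} does not satisfy the backdoor criterion.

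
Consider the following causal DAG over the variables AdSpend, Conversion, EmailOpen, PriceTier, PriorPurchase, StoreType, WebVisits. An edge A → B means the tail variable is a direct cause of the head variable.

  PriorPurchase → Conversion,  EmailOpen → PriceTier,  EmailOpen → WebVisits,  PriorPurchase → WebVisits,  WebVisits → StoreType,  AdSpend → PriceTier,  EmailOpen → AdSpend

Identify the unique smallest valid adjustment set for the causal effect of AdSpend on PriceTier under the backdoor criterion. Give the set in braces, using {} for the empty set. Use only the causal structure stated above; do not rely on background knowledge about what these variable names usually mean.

{EmailOpen}

Variables eligible for adjustment (non-descendants of AdSpend, excluding AdSpend and PriceTier): {Conversion, EmailOpen, PriorPurchase, StoreType, WebVisits}.
Backdoor paths from AdSpend to PriceTier:
  P1: AdSpend <- EmailOpen -> PriceTier
The empty set is not sufficient: P1 (AdSpend <- EmailOpen -> PriceTier) has no collider blocking it and no conditioned non-collider, so it is open.
Try {EmailOpen}:
  P1: blocked at fork node EmailOpen ∈ conditioning set.
{EmailOpen} contains no descendant of AdSpend and blocks every backdoor path.
No other singleton works — e.g. {PriorPurchase} leaves P1 open — so {EmailOpen} is the unique smallest valid adjustment set.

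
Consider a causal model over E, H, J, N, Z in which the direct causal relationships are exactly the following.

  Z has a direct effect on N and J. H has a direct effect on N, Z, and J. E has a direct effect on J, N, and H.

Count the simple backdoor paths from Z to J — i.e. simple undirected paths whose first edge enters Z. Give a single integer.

3

A backdoor path from Z to J is any simple undirected path whose first edge points into Z (i.e. leaves Z via a parent).
Parents of Z: {H}.
Enumerating:
  P1: Z <- H <- E -> J
  P2: Z <- H -> N <- E -> J
  P3: Z <- H -> J
That exhausts the simple backdoor paths. Count: 3.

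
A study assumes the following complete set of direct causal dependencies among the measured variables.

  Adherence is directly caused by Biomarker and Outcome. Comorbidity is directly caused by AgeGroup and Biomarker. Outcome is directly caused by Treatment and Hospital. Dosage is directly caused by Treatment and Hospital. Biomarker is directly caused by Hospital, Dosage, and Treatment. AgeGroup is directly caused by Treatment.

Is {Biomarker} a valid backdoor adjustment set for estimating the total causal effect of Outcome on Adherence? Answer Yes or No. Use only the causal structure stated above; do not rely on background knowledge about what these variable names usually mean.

Yes

Backdoor paths from Outcome to Adherence (paths whose first edge points into Outcome):
  P1: Outcome <- Hospital -> Dosage <- Treatment -> AgeGroup -> Comorbidity <- Biomarker -> Adherence
  P2: Outcome <- Hospital -> Dosage <- Treatment -> Biomarker -> Adherence
  P3: Outcome <- Hospital -> Dosage -> Biomarker -> Adherence
  P4: Outcome <- Hospital -> Biomarker -> Adherence
  P5: Outcome <- Treatment -> AgeGroup -> Comorbidity <- Biomarker -> Adherence
  P6: Outcome <- Treatment -> Dosage <- Hospital -> Biomarker -> Adherence
  P7: Outcome <- Treatment -> Dosage -> Biomarker -> Adherence
  P8: Outcome <- Treatment -> Biomarker -> Adherence
Condition 1 (no descendant of Outcome in the set): holds — descendants of Outcome are {Adherence}; none are in {Biomarker}.
Condition 2 (every backdoor path blocked by {Biomarker}):
  P1: blocked at collider Comorbidity (neither it nor any descendant is in the conditioning set).
  P2: blocked at chain node Biomarker ∈ conditioning set.
  P3: blocked at chain node Biomarker ∈ conditioning set.
  P4: blocked at chain node Biomarker ∈ conditioning set.
  P5: blocked at collider Comorbidity (neither it nor any descendant is in the conditioning set).
  P6: blocked at chain node Biomarker ∈ conditioning set.
  P7: blocked at chain node Biomarker ∈ conditioning set.
  P8: blocked at chain node Biomarker ∈ conditioning set.
{Biomarker} satisfies the backdoor criterion.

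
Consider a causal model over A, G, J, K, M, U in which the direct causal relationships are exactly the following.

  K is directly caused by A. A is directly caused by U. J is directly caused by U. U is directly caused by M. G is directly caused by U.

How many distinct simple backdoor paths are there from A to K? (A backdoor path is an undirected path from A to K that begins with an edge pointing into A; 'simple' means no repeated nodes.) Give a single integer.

0

A backdoor path from A to K is any simple undirected path whose first edge points into A (i.e. leaves A via a parent).
Parents of A: {U}.
No simple path from any parent of A reaches K without revisiting A, so there are no backdoor paths.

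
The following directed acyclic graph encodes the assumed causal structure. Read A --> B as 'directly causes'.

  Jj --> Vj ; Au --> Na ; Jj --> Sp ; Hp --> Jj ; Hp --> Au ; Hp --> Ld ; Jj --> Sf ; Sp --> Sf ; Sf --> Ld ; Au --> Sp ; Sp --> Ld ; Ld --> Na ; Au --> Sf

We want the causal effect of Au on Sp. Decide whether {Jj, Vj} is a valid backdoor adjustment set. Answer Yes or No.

Yes

Backdoor paths from Au to Sp (paths whose first edge points into Au):
  P1: Au <- Hp -> Jj -> Sp
  P2: Au <- Hp -> Jj -> Sf <- Sp
  P3: Au <- Hp -> Jj -> Sf -> Ld <- Sp
  P4: Au <- Hp -> Ld <- Sp
  P5: Au <- Hp -> Ld <- Sf <- Jj -> Sp
  P6: Au <- Hp -> Ld <- Sf <- Sp
Condition 1 (no descendant of Au in the set): holds — descendants of Au are {Ld, Na, Sf, Sp}; none are in {Jj, Vj}.
Condition 2 (every backdoor path blocked by {Jj, Vj}):
  P1: blocked at chain node Jj ∈ conditioning set.
  P2: blocked at chain node Jj ∈ conditioning set.
  P3: blocked at chain node Jj ∈ conditioning set.
  P4: blocked at collider Ld (neither it nor any descendant is in the conditioning set).
  P5: blocked at collider Ld (neither it nor any descendant is in the conditioning set).
  P6: blocked at collider Ld (neither it nor any descendant is in the conditioning set).
{Jj, Vj} satisfies the backdoor criterion.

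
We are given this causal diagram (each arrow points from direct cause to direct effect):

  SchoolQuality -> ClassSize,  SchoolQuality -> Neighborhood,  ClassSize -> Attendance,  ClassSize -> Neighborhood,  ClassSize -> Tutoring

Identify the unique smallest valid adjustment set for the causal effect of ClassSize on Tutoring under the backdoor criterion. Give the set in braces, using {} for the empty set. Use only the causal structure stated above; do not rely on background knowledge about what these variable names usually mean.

Variables eligible for adjustment (non-descendants of ClassSize, excluding ClassSize and Tutoring): {SchoolQuality}.
Backdoor paths from ClassSize to Tutoring:
  (none)
With no backdoor paths the empty set already satisfies the criterion, and it is trivially minimal.

{}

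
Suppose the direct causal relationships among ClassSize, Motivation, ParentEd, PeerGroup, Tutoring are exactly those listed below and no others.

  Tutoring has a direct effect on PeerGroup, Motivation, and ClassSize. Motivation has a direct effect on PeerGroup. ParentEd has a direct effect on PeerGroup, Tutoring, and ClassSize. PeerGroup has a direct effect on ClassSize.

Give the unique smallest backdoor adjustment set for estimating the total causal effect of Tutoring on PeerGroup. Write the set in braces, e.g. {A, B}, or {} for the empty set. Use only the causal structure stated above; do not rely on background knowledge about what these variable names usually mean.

{ParentEd}

Variables eligible for adjustment (non-descendants of Tutoring, excluding Tutoring and PeerGroup): {ParentEd}.
Backdoor paths from Tutoring to PeerGroup:
  P1: Tutoring <- ParentEd -> PeerGroup
  P2: Tutoring <- ParentEd -> ClassSize <- PeerGroup
The empty set is not sufficient: P1 (Tutoring <- ParentEd -> PeerGroup) has no collider blocking it and no conditioned non-collider, so it is open.
Try {ParentEd}:
  P1: blocked at fork node ParentEd ∈ conditioning set.
  P2: blocked at fork node ParentEd ∈ conditioning set.
{ParentEd} contains no descendant of Tutoring and blocks every backdoor path.
{ParentEd} is the unique smallest valid adjustment set.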